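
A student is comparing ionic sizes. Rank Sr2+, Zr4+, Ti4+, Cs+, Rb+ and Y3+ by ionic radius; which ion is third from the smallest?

Y3+

Work out protons and electrons: Ti4+ (Z=22, 18 e⁻), Zr4+ (Z=40, 36 e⁻), Y3+ (Z=39, 36 e⁻), Sr2+ (Z=38, 36 e⁻), Rb+ (Z=37, 36 e⁻), Cs+ (Z=55, 54 e⁻). Ti4+ < Zr4+ (same group, 1 shell fewer); Zr4+ < Y3+ (isoelectronic, higher Z=40 is smaller); Y3+ < Sr2+ (both 36 e⁻, Z=39>38); Sr2+ < Rb+ (isoelectronic, higher Z=38 is smaller); Rb+ < Cs+ (same group, 1 shell fewer).
So the order is Ti4+ < Zr4+ < Y3+ < Sr2+ < Rb+ < Cs+; the 3rd-smallest ion is Y3+.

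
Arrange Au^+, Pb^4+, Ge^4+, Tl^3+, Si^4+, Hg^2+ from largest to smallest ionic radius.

Si^4+ (Z=14, 10 e⁻), Ge^4+ (Z=32, 28 e⁻), Pb^4+ (Z=82, 78 e⁻), Tl^3+ (Z=81, 78 e⁻), Hg^2+ (Z=80, 78 e⁻), Au^+ (Z=79, 78 e⁻). Si^4+ < Ge^4+ (same group, 1 shell fewer); Ge^4+ < Pb^4+ (same group, period 4 vs 6); Pb^4+ < Tl^3+ (both 78 e⁻, Z=82>81); Tl^3+ < Hg^2+ (both 78 e⁻, Z=81>80); Hg^2+ < Au^+ (both 78 e⁻, Z=80>79).

Au^+ > Hg^2+ > Tl^3+ > Pb^4+ > Ge^4+ > Si^4+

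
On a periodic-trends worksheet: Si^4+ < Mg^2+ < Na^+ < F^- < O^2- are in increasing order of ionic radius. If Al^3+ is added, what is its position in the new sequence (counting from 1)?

All of these have 10 electrons (isoelectronic). With the same electron cloud, the ion with the most protons pulls it in tightest. Nuclear charges: Si^4+ (Z=14), Al^3+ (Z=13), Mg^2+ (Z=12), Na^+ (Z=11), F^- (Z=9), O^2- (Z=8). Highest Z is smallest.
The complete sequence is Si^4+ < Al^3+ < Mg^2+ < Na^+ < F^- < O^2-. Al^3+ sits at position 2.

2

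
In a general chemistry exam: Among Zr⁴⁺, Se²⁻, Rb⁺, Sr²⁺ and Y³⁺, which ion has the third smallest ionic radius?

Each ion has 36 electrons. The ranking follows nuclear charge in reverse — greater Z gives a smaller radius. Zr⁴⁺ (Z=40), Y³⁺ (Z=39), Sr²⁺ (Z=38), Rb⁺ (Z=37), Se²⁻ (Z=34).
So the order is Zr⁴⁺ < Y³⁺ < Sr²⁺ < Rb⁺ < Se²⁻; the 3rd-smallest ion is Sr²⁺.

Sr²⁺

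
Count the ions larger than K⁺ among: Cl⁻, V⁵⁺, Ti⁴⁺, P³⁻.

These species are isoelectronic with 18 electrons. The only difference is the number of protons: V⁵⁺ (Z=23), Ti⁴⁺ (Z=22), K⁺ (Z=19), Cl⁻ (Z=17), P³⁻ (Z=15). The strongest nuclear pull (V⁵⁺) gives the smallest ion.
Ordering all of them (including K⁺) by radius gives V⁵⁺ < Ti⁴⁺ < K⁺ < Cl⁻ < P³⁻. That's 2.

2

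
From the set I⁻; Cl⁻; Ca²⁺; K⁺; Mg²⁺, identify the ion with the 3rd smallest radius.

K⁺

Mg²⁺ (Z=12, 10 e⁻), Ca²⁺ (Z=20, 18 e⁻), K⁺ (Z=19, 18 e⁻), Cl⁻ (Z=17, 18 e⁻), I⁻ (Z=53, 54 e⁻). Mg²⁺ < Ca²⁺ (same group, period 3 vs 4); Ca²⁺ < K⁺ (both 18 e⁻, Z=20>19); K⁺ < Cl⁻ (both 18 e⁻, Z=19>17); Cl⁻ < I⁻ (same group, 2 shells fewer).
Full ascending order: Mg²⁺ < Ca²⁺ < K⁺ < Cl⁻ < I⁻. Counting from the smallest, position 3 is K⁺.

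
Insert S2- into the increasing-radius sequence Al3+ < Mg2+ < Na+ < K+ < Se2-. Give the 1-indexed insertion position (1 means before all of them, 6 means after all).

Al3+ (Z=13, 10 e⁻), Mg2+ (Z=12, 10 e⁻), Na+ (Z=11, 10 e⁻), K+ (Z=19, 18 e⁻), S2- (Z=16, 18 e⁻), Se2- (Z=34, 36 e⁻). Al3+ < Mg2+ (isoelectronic, higher Z=13 is smaller); Mg2+ < Na+ (both 10 e⁻, Z=12>11); Na+ < K+ (same group, 1 shell fewer); K+ < S2- (isoelectronic, higher Z=19 is smaller); S2- < Se2- (same group, period 3 vs 4).
Merged order: Al3+ < Mg2+ < Na+ < K+ < S2- < Se2- — S2- is number 5.

5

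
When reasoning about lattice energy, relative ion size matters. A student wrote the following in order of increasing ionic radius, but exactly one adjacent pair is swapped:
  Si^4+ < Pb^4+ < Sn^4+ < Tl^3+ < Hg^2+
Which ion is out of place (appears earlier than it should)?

Pb^4+

Scanning neighbour by neighbour, only Pb^4+/Sn^4+ violates a trend: same group and charge — period 5 sits above period 6, so Sn^4+ is smaller. That makes Pb^4+ the one sitting a position early relative to where it belongs.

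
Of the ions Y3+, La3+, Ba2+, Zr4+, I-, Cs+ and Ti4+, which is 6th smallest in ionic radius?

Cs+

Work out protons and electrons: Ti4+ (Z=22, 18 e⁻), Zr4+ (Z=40, 36 e⁻), Y3+ (Z=39, 36 e⁻), La3+ (Z=57, 54 e⁻), Ba2+ (Z=56, 54 e⁻), Cs+ (Z=55, 54 e⁻), I- (Z=53, 54 e⁻). Ti4+ < Zr4+ (same group, period 4 vs 5); Zr4+ < Y3+ (isoelectronic, higher Z=40 is smaller); Y3+ < La3+ (same group, period 5 vs 6); La3+ < Ba2+ (both 54 e⁻, Z=57>56); Ba2+ < Cs+ (isoelectronic, higher Z=56 is smaller); Cs+ < I- (isoelectronic, higher Z=55 is smaller).
Ordering: Ti4+ < Zr4+ < Y3+ < La3+ < Ba2+ < Cs+ < I-. The 6th smallest is Cs+.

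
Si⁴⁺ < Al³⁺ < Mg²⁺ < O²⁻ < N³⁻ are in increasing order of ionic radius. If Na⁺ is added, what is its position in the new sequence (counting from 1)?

Isoelectronic series (10 e⁻ each). Size is set by nuclear charge: more protons means a smaller ion. Si⁴⁺ (Z=14), Al³⁺ (Z=13), Mg²⁺ (Z=12), Na⁺ (Z=11), O²⁻ (Z=8), N³⁻ (Z=7).
Merged order: Si⁴⁺ < Al³⁺ < Mg²⁺ < Na⁺ < O²⁻ < N³⁻ — Na⁺ is number 4.

4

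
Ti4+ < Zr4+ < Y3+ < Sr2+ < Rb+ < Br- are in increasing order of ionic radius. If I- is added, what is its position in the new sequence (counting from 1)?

Ti4+: 18 e⁻, Z=22, Zr4+: 36 e⁻, Z=40, Y3+: 36 e⁻, Z=39, Sr2+: 36 e⁻, Z=38, Rb+: 36 e⁻, Z=37, Br-: 36 e⁻, Z=35, I-: 54 e⁻, Z=53. Ti4+ < Zr4+ (same group, 1 shell fewer); Zr4+ < Y3+ (isoelectronic, higher Z=40 is smaller); Y3+ < Sr2+ (isoelectronic, higher Z=39 is smaller); Sr2+ < Rb+ (both 36 e⁻, Z=38>37); Rb+ < Br- (isoelectronic, higher Z=37 is smaller); Br- < I- (same group, period 4 vs 5).
Merged order: Ti4+ < Zr4+ < Y3+ < Sr2+ < Rb+ < Br- < I- — I- is number 7.

7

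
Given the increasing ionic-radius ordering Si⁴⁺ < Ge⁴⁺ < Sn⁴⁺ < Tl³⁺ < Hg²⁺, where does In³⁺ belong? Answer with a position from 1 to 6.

Work out protons and electrons: Si⁴⁺ has 10 e⁻ (Z=14), Ge⁴⁺ has 28 e⁻ (Z=32), Sn⁴⁺ has 46 e⁻ (Z=50), In³⁺ has 46 e⁻ (Z=49), Tl³⁺ has 78 e⁻ (Z=81), Hg²⁺ has 78 e⁻ (Z=80). Si⁴⁺ < Ge⁴⁺ (same group, 1 shell fewer); Ge⁴⁺ < Sn⁴⁺ (same group, period 4 vs 5); Sn⁴⁺ < In³⁺ (both 46 e⁻, Z=50>49); In³⁺ < Tl³⁺ (same group, 1 shell fewer); Tl³⁺ < Hg²⁺ (isoelectronic, higher Z=81 is smaller).
Putting In³⁺ in gives Si⁴⁺ < Ge⁴⁺ < Sn⁴⁺ < In³⁺ < Tl³⁺ < Hg²⁺; it lands at slot 4.

4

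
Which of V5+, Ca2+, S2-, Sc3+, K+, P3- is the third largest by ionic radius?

K+

Each ion has 18 electrons. The ranking follows nuclear charge in reverse — greater Z gives a smaller radius. V5+ (Z=23), Sc3+ (Z=21), Ca2+ (Z=20), K+ (Z=19), S2- (Z=16), P3- (Z=15).
Ordering: V5+ < Sc3+ < Ca2+ < K+ < S2- < P3-. The third largest is K+.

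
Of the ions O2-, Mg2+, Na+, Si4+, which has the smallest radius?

Si4+

Isoelectronic series (10 e⁻ each). Size is set by nuclear charge: more protons means a smaller ion. Si4+ (Z=14), Mg2+ (Z=12), Na+ (Z=11), O2- (Z=8).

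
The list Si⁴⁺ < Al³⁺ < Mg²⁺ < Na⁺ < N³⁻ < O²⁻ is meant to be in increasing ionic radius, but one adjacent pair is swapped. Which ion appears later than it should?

Compare adjacent ions: O²⁻ and N³⁻ share 10 electrons; the higher nuclear charge on O (Z=8) contracts it more, so O²⁻ < N³⁻ — yet in this increasing list N³⁻ sits before O²⁻. Nothing else is reversed, so O²⁻ should move one place to the left.

O²⁻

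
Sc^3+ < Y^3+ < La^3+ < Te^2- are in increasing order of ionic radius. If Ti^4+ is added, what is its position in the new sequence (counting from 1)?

1

First list Z and electron count for each: Ti^4+ has 18 e⁻ (Z=22), Sc^3+ has 18 e⁻ (Z=21), Y^3+ has 36 e⁻ (Z=39), La^3+ has 54 e⁻ (Z=57), Te^2- has 54 e⁻ (Z=52). Ti^4+ < Sc^3+ (both 18 e⁻, Z=22>21); Sc^3+ < Y^3+ (same group, 1 shell fewer); Y^3+ < La^3+ (same group, 1 shell fewer); La^3+ < Te^2- (isoelectronic, higher Z=57 is smaller).
The complete sequence is Ti^4+ < Sc^3+ < Y^3+ < La^3+ < Te^2-. Ti^4+ sits at position 1.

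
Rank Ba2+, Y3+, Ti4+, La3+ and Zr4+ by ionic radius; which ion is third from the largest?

Y3+

Ti4+ has 18 e⁻ (Z=22), Zr4+ has 36 e⁻ (Z=40), Y3+ has 36 e⁻ (Z=39), La3+ has 54 e⁻ (Z=57), Ba2+ has 54 e⁻ (Z=56). Ti4+ < Zr4+ (same group, period 4 vs 5); Zr4+ < Y3+ (isoelectronic, higher Z=40 is smaller); Y3+ < La3+ (same group, period 5 vs 6); La3+ < Ba2+ (both 54 e⁻, Z=57>56).
So the order is Ti4+ < Zr4+ < Y3+ < La3+ < Ba2+; the 3rd-largest ion is Y3+.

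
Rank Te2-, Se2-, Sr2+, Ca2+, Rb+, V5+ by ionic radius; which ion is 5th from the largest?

Tabulating Z and e⁻: V5+: 18 e⁻, Z=23, Ca2+: 18 e⁻, Z=20, Sr2+: 36 e⁻, Z=38, Rb+: 36 e⁻, Z=37, Se2-: 36 e⁻, Z=34, Te2-: 54 e⁻, Z=52. V5+ < Ca2+ (isoelectronic, higher Z=23 is smaller); Ca2+ < Sr2+ (same group, 1 shell fewer); Sr2+ < Rb+ (both 36 e⁻, Z=38>37); Rb+ < Se2- (isoelectronic, higher Z=37 is smaller); Se2- < Te2- (same group, period 4 vs 5).
Full ascending order: V5+ < Ca2+ < Sr2+ < Rb+ < Se2- < Te2-. Counting from the largest, position 5 is Ca2+.

Ca2+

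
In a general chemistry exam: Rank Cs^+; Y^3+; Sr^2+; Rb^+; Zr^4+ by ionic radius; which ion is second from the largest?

Zr^4+ (Z=40, 36 e⁻), Y^3+ (Z=39, 36 e⁻), Sr^2+ (Z=38, 36 e⁻), Rb^+ (Z=37, 36 e⁻), Cs^+ (Z=55, 54 e⁻). Zr^4+ < Y^3+ (both 36 e⁻, Z=40>39); Y^3+ < Sr^2+ (both 36 e⁻, Z=39>38); Sr^2+ < Rb^+ (both 36 e⁻, Z=38>37); Rb^+ < Cs^+ (same group, period 5 vs 6).
So the order is Zr^4+ < Y^3+ < Sr^2+ < Rb^+ < Cs^+; the 2nd-largest ion is Rb^+.

Rb^+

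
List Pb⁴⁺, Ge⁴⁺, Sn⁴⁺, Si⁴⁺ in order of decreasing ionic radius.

Pb⁴⁺ > Sn⁴⁺ > Ge⁴⁺ > Si⁴⁺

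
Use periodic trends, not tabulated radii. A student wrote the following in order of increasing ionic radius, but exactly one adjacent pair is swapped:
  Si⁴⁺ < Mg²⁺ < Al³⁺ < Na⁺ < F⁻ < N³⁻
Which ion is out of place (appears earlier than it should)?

Mg²⁺

Check each adjacent pair. Mg²⁺ and Al³⁺ are reversed: both have 10 electrons but Z(Al)=13 > Z(Mg)=12, so Al³⁺ should be the smaller of the two. No other neighbouring pair contradicts the periodic trends, so Mg²⁺ is the ion listed too early.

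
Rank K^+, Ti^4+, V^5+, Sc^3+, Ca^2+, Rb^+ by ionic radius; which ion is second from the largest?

K^+

Work out protons and electrons: V^5+: 18 e⁻, Z=23, Ti^4+: 18 e⁻, Z=22, Sc^3+: 18 e⁻, Z=21, Ca^2+: 18 e⁻, Z=20, K^+: 18 e⁻, Z=19, Rb^+: 36 e⁻, Z=37. V^5+ < Ti^4+ (isoelectronic, higher Z=23 is smaller); Ti^4+ < Sc^3+ (isoelectronic, higher Z=22 is smaller); Sc^3+ < Ca^2+ (both 18 e⁻, Z=21>20); Ca^2+ < K^+ (both 18 e⁻, Z=20>19); K^+ < Rb^+ (same group, 1 shell fewer).
Full ascending order: V^5+ < Ti^4+ < Sc^3+ < Ca^2+ < K^+ < Rb^+. Counting from the largest, position 2 is K^+.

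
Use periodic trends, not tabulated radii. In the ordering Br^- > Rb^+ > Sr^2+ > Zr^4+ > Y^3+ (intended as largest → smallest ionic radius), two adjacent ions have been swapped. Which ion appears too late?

Compare adjacent ions: both have 36 electrons but Z(Zr)=40 > Z(Y)=39, so Zr^4+ should be the smaller of the two — yet in this decreasing list Zr^4+ sits before Y^3+. Nothing else is reversed, so Y^3+ should move one place to the left.

Y^3+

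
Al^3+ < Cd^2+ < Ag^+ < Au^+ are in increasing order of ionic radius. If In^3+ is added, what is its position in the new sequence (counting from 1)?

First list Z and electron count for each: Al^3+ has 10 e⁻ (Z=13), In^3+ has 46 e⁻ (Z=49), Cd^2+ has 46 e⁻ (Z=48), Ag^+ has 46 e⁻ (Z=47), Au^+ has 78 e⁻ (Z=79). Al^3+ < In^3+ (same group, 2 shells fewer); In^3+ < Cd^2+ (isoelectronic, higher Z=49 is smaller); Cd^2+ < Ag^+ (isoelectronic, higher Z=48 is smaller); Ag^+ < Au^+ (same group, 1 shell fewer).
With In^3+ included the full order is Al^3+ < In^3+ < Cd^2+ < Ag^+ < Au^+, so it takes position 2.

2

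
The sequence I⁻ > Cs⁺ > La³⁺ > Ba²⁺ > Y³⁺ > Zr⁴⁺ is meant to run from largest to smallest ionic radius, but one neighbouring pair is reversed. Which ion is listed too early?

Check each adjacent pair. La³⁺ and Ba²⁺ are reversed: La³⁺ and Ba²⁺ share 54 electrons; the higher nuclear charge on La (Z=57) contracts it more, so La³⁺ < Ba²⁺. No other neighbouring pair contradicts the periodic trends, so La³⁺ is the ion listed too early.

La³⁺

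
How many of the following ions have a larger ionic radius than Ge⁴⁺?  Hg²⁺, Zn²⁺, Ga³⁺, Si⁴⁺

3

First list Z and electron count for each: Si⁴⁺ (Z=14, 10 e⁻), Ge⁴⁺ (Z=32, 28 e⁻), Ga³⁺ (Z=31, 28 e⁻), Zn²⁺ (Z=30, 28 e⁻), Hg²⁺ (Z=80, 78 e⁻). Si⁴⁺ < Ge⁴⁺ (same group, period 3 vs 4); Ge⁴⁺ < Ga³⁺ (isoelectronic, higher Z=32 is smaller); Ga³⁺ < Zn²⁺ (isoelectronic, higher Z=31 is smaller); Zn²⁺ < Hg²⁺ (same group, period 4 vs 6).
Overall: Si⁴⁺ < Ge⁴⁺ < Ga³⁺ < Zn²⁺ < Hg²⁺. Ge⁴⁺ has 1 below it and 3 above. That's 3.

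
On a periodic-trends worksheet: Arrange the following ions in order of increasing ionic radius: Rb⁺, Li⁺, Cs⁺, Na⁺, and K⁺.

Li⁺ < Na⁺ < K⁺ < Rb⁺ < Cs⁺

Same group, same charge. Going down the group adds an extra shell of electrons, so the ion gets larger: Li⁺ is highest in the group and smallest.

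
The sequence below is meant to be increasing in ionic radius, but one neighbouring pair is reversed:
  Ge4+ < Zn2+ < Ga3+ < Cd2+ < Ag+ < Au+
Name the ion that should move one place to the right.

Scanning neighbour by neighbour, only Zn2+/Ga3+ violates a trend: both have 28 electrons but Z(Ga)=31 > Z(Zn)=30, so Ga3+ should be the smaller of the two. That makes Zn2+ the one sitting a position early relative to where it belongs.

Zn2+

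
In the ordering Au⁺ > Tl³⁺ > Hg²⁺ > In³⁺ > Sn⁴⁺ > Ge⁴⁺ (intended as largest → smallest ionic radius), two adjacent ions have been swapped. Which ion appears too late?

Hg²⁺

Scanning neighbour by neighbour, only Tl³⁺/Hg²⁺ violates a trend: they are isoelectronic (78 e⁻) and Tl has more protons than Hg (81 vs 80), making Tl³⁺ smaller. That makes Hg²⁺ the one sitting a position late relative to where it belongs.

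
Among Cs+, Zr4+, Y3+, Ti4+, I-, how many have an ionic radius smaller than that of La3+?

Work out protons and electrons: Ti4+ has 18 e⁻ (Z=22), Zr4+ has 36 e⁻ (Z=40), Y3+ has 36 e⁻ (Z=39), La3+ has 54 e⁻ (Z=57), Cs+ has 54 e⁻ (Z=55), I- has 54 e⁻ (Z=53). Ti4+ < Zr4+ (same group, period 4 vs 5); Zr4+ < Y3+ (isoelectronic, higher Z=40 is smaller); Y3+ < La3+ (same group, period 5 vs 6); La3+ < Cs+ (isoelectronic, higher Z=57 is smaller); Cs+ < I- (isoelectronic, higher Z=55 is smaller).
Overall: Ti4+ < Zr4+ < Y3+ < La3+ < Cs+ < I-. La3+ has 3 below it and 2 above. So 3 are smaller.

3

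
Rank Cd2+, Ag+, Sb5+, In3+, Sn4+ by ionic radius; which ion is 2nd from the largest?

Cd2+

Isoelectronic series (46 e⁻ each). Size is set by nuclear charge: more protons means a smaller ion. Sb5+ (Z=51), Sn4+ (Z=50), In3+ (Z=49), Cd2+ (Z=48), Ag+ (Z=47).
That gives Sb5+ < Sn4+ < In3+ < Cd2+ < Ag+. From the largest end, number 2 is Cd2+.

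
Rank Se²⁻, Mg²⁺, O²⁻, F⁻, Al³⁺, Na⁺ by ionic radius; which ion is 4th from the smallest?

F⁻

Tabulating Z and e⁻: Al³⁺ has 10 e⁻ (Z=13), Mg²⁺ has 10 e⁻ (Z=12), Na⁺ has 10 e⁻ (Z=11), F⁻ has 10 e⁻ (Z=9), O²⁻ has 10 e⁻ (Z=8), Se²⁻ has 36 e⁻ (Z=34). Al³⁺ < Mg²⁺ (both 10 e⁻, Z=13>12); Mg²⁺ < Na⁺ (isoelectronic, higher Z=12 is smaller); Na⁺ < F⁻ (isoelectronic, higher Z=11 is smaller); F⁻ < O²⁻ (both 10 e⁻, Z=9>8); O²⁻ < Se²⁻ (same group, 2 shells fewer).
Ordering: Al³⁺ < Mg²⁺ < Na⁺ < F⁻ < O²⁻ < Se²⁻. The 4th smallest is F⁻.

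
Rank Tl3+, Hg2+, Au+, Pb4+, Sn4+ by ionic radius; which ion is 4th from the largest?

Pb4+

Work out protons and electrons: Sn4+ (Z=50, 46 e⁻), Pb4+ (Z=82, 78 e⁻), Tl3+ (Z=81, 78 e⁻), Hg2+ (Z=80, 78 e⁻), Au+ (Z=79, 78 e⁻). Sn4+ < Pb4+ (same group, period 5 vs 6); Pb4+ < Tl3+ (both 78 e⁻, Z=82>81); Tl3+ < Hg2+ (both 78 e⁻, Z=81>80); Hg2+ < Au+ (both 78 e⁻, Z=80>79).
Ordering: Sn4+ < Pb4+ < Tl3+ < Hg2+ < Au+. The 4th largest is Pb4+.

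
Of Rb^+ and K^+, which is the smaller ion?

These ions sit in one column with identical charge. Each step down the periodic table adds a principal shell, increasing the radius.

K^+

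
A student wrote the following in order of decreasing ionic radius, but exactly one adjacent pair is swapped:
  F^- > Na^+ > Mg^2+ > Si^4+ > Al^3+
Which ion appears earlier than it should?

Si^4+

Check each adjacent pair. Si^4+ and Al^3+ are reversed: Si^4+ and Al^3+ share 10 electrons; the higher nuclear charge on Si (Z=14) contracts it more, so Si^4+ < Al^3+. No other neighbouring pair contradicts the periodic trends, so Si^4+ is the ion listed too early.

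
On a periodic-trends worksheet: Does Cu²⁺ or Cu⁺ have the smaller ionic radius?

Same element, different charge: the more highly charged cation has fewer electrons and a greater effective nuclear charge per electron, making Cu²⁺ the smallest.

Cu²⁺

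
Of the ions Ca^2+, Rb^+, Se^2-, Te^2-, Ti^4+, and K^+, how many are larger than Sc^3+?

First list Z and electron count for each: Ti^4+ (Z=22, 18 e⁻), Sc^3+ (Z=21, 18 e⁻), Ca^2+ (Z=20, 18 e⁻), K^+ (Z=19, 18 e⁻), Rb^+ (Z=37, 36 e⁻), Se^2- (Z=34, 36 e⁻), Te^2- (Z=52, 54 e⁻). Ti^4+ < Sc^3+ (isoelectronic, higher Z=22 is smaller); Sc^3+ < Ca^2+ (both 18 e⁻, Z=21>20); Ca^2+ < K^+ (isoelectronic, higher Z=20 is smaller); K^+ < Rb^+ (same group, 1 shell fewer); Rb^+ < Se^2- (isoelectronic, higher Z=37 is smaller); Se^2- < Te^2- (same group, period 4 vs 5).
Relative to Sc^3+, the ions that are larger are Ca^2+, K^+, Rb^+, Se^2-, Te^2-. Count: 5.

5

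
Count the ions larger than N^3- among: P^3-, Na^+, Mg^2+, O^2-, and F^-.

Electron counts and nuclear charges: Mg^2+ (Z=12, 10 e⁻), Na^+ (Z=11, 10 e⁻), F^- (Z=9, 10 e⁻), O^2- (Z=8, 10 e⁻), N^3- (Z=7, 10 e⁻), P^3- (Z=15, 18 e⁻). Mg^2+ < Na^+ (isoelectronic, higher Z=12 is smaller); Na^+ < F^- (both 10 e⁻, Z=11>9); F^- < O^2- (isoelectronic, higher Z=9 is smaller); O^2- < N^3- (isoelectronic, higher Z=8 is smaller); N^3- < P^3- (same group, period 2 vs 3).
Overall: Mg^2+ < Na^+ < F^- < O^2- < N^3- < P^3-. N^3- has 4 below it and 1 above. Count: 1.

1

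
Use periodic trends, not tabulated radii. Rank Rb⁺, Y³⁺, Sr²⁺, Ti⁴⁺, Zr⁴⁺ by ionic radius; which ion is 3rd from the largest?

Tabulating Z and e⁻: Ti⁴⁺ (Z=22, 18 e⁻), Zr⁴⁺ (Z=40, 36 e⁻), Y³⁺ (Z=39, 36 e⁻), Sr²⁺ (Z=38, 36 e⁻), Rb⁺ (Z=37, 36 e⁻). Ti⁴⁺ < Zr⁴⁺ (same group, 1 shell fewer); Zr⁴⁺ < Y³⁺ (both 36 e⁻, Z=40>39); Y³⁺ < Sr²⁺ (isoelectronic, higher Z=39 is smaller); Sr²⁺ < Rb⁺ (both 36 e⁻, Z=38>37).
So the order is Ti⁴⁺ < Zr⁴⁺ < Y³⁺ < Sr²⁺ < Rb⁺; the 3rd-largest ion is Y³⁺.

Y³⁺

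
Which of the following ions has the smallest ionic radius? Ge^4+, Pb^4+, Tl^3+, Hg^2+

Ge^4+

Work out protons and electrons: Ge^4+ (Z=32, 28 e⁻), Pb^4+ (Z=82, 78 e⁻), Tl^3+ (Z=81, 78 e⁻), Hg^2+ (Z=80, 78 e⁻). Ge^4+ < Pb^4+ (same group, period 4 vs 6); Pb^4+ < Tl^3+ (isoelectronic, higher Z=82 is smaller); Tl^3+ < Hg^2+ (isoelectronic, higher Z=81 is smaller).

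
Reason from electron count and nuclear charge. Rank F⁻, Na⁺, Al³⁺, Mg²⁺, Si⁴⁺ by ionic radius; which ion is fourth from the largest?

Al³⁺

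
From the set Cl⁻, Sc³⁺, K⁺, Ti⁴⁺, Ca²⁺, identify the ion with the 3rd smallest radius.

Ca²⁺

Each ion has 18 electrons. The ranking follows nuclear charge in reverse — greater Z gives a smaller radius. Ti⁴⁺ (Z=22), Sc³⁺ (Z=21), Ca²⁺ (Z=20), K⁺ (Z=19), Cl⁻ (Z=17).
Full ascending order: Ti⁴⁺ < Sc³⁺ < Ca²⁺ < K⁺ < Cl⁻. Counting from the smallest, position 3 is Ca²⁺.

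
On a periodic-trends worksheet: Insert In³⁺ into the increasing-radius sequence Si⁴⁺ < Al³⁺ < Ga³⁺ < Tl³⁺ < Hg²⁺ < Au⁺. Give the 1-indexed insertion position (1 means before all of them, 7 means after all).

4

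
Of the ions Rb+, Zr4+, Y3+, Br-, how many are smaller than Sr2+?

2

Isoelectronic series (36 e⁻ each). Size is set by nuclear charge: more protons means a smaller ion. Zr4+ (Z=40), Y3+ (Z=39), Sr2+ (Z=38), Rb+ (Z=37), Br- (Z=35).
Relative to Sr2+, the ions that are smaller are Zr4+, Y3+. So 2 are smaller.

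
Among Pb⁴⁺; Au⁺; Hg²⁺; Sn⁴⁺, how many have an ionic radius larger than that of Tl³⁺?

2

Tabulating Z and e⁻: Sn⁴⁺: 46 e⁻, Z=50, Pb⁴⁺: 78 e⁻, Z=82, Tl³⁺: 78 e⁻, Z=81, Hg²⁺: 78 e⁻, Z=80, Au⁺: 78 e⁻, Z=79. Sn⁴⁺ < Pb⁴⁺ (same group, period 5 vs 6); Pb⁴⁺ < Tl³⁺ (isoelectronic, higher Z=82 is smaller); Tl³⁺ < Hg²⁺ (isoelectronic, higher Z=81 is smaller); Hg²⁺ < Au⁺ (isoelectronic, higher Z=80 is smaller).
Placing each against Tl³⁺: smaller — Sn⁴⁺, Pb⁴⁺; larger — Hg²⁺, Au⁺. That's 2.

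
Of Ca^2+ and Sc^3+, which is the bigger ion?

Ca^2+

Each ion has 18 electrons. The ranking follows nuclear charge in reverse — greater Z gives a smaller radius. Sc^3+ (Z=21), Ca^2+ (Z=20).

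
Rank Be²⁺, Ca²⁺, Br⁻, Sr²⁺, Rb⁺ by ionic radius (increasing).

First list Z and electron count for each: Be²⁺ (Z=4, 2 e⁻), Ca²⁺ (Z=20, 18 e⁻), Sr²⁺ (Z=38, 36 e⁻), Rb⁺ (Z=37, 36 e⁻), Br⁻ (Z=35, 36 e⁻). Be²⁺ < Ca²⁺ (same group, period 2 vs 4); Ca²⁺ < Sr²⁺ (same group, 1 shell fewer); Sr²⁺ < Rb⁺ (both 36 e⁻, Z=38>37); Rb⁺ < Br⁻ (both 36 e⁻, Z=37>35).

Be²⁺ < Ca²⁺ < Sr²⁺ < Rb⁺ < Br⁻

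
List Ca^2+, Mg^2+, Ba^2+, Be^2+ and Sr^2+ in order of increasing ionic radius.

Be^2+ < Mg^2+ < Ca^2+ < Sr^2+ < Ba^2+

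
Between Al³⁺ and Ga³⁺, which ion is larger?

These ions sit in one column with identical charge. Each step down the periodic table adds a principal shell, increasing the radius.

Ga³⁺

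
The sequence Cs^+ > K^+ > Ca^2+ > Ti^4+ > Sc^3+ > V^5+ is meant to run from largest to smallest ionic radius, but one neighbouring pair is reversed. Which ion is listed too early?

Scanning neighbour by neighbour, only Ti^4+/Sc^3+ violates a trend: both have 18 electrons but Z(Ti)=22 > Z(Sc)=21, so Ti^4+ should be the smaller of the two. That makes Ti^4+ the one sitting a position early relative to where it belongs.

Ti^4+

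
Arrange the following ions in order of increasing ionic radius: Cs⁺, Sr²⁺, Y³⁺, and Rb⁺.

Y³⁺ < Sr²⁺ < Rb⁺ < Cs⁺

Electron counts and nuclear charges: Y³⁺ has 36 e⁻ (Z=39), Sr²⁺ has 36 e⁻ (Z=38), Rb⁺ has 36 e⁻ (Z=37), Cs⁺ has 54 e⁻ (Z=55). Y³⁺ < Sr²⁺ (both 36 e⁻, Z=39>38); Sr²⁺ < Rb⁺ (both 36 e⁻, Z=38>37); Rb⁺ < Cs⁺ (same group, period 5 vs 6).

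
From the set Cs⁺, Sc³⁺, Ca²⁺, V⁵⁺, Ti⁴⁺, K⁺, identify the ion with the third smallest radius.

Sc³⁺

Electron counts and nuclear charges: V⁵⁺ has 18 e⁻ (Z=23), Ti⁴⁺ has 18 e⁻ (Z=22), Sc³⁺ has 18 e⁻ (Z=21), Ca²⁺ has 18 e⁻ (Z=20), K⁺ has 18 e⁻ (Z=19), Cs⁺ has 54 e⁻ (Z=55). V⁵⁺ < Ti⁴⁺ (both 18 e⁻, Z=23>22); Ti⁴⁺ < Sc³⁺ (isoelectronic, higher Z=22 is smaller); Sc³⁺ < Ca²⁺ (both 18 e⁻, Z=21>20); Ca²⁺ < K⁺ (both 18 e⁻, Z=20>19); K⁺ < Cs⁺ (same group, period 4 vs 6).
That gives V⁵⁺ < Ti⁴⁺ < Sc³⁺ < Ca²⁺ < K⁺ < Cs⁺. From the smallest end, number 3 is Sc³⁺.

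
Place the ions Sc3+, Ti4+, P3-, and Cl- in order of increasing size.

These species are isoelectronic with 18 electrons. The only difference is the number of protons: Ti4+ (Z=22), Sc3+ (Z=21), Cl- (Z=17), P3- (Z=15). The strongest nuclear pull (Ti4+) gives the smallest ion.

Ti4+ < Sc3+ < Cl- < P3-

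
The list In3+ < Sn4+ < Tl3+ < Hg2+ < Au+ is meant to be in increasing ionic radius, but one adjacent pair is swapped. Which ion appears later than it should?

Scanning neighbour by neighbour, only In3+/Sn4+ violates a trend: they are isoelectronic (46 e⁻) and Sn has more protons than In (50 vs 49), making Sn4+ smaller. That makes Sn4+ the one sitting a position late relative to where it belongs.

Sn4+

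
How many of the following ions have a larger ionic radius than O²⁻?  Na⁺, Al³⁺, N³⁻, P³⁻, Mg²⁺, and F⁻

Electron counts and nuclear charges: Al³⁺ (Z=13, 10 e⁻), Mg²⁺ (Z=12, 10 e⁻), Na⁺ (Z=11, 10 e⁻), F⁻ (Z=9, 10 e⁻), O²⁻ (Z=8, 10 e⁻), N³⁻ (Z=7, 10 e⁻), P³⁻ (Z=15, 18 e⁻). Al³⁺ < Mg²⁺ (isoelectronic, higher Z=13 is smaller); Mg²⁺ < Na⁺ (both 10 e⁻, Z=12>11); Na⁺ < F⁻ (isoelectronic, higher Z=11 is smaller); F⁻ < O²⁻ (isoelectronic, higher Z=9 is smaller); O²⁻ < N³⁻ (isoelectronic, higher Z=8 is smaller); N³⁻ < P³⁻ (same group, 1 shell fewer).
Relative to O²⁻, the ions that are larger are N³⁻, P³⁻. That's 2.

2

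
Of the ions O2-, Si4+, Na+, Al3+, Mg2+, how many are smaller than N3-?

Isoelectronic series (10 e⁻ each). Size is set by nuclear charge: more protons means a smaller ion. Si4+ (Z=14), Al3+ (Z=13), Mg2+ (Z=12), Na+ (Z=11), O2- (Z=8), N3- (Z=7).
Relative to N3-, the ions that are smaller are Si4+, Al3+, Mg2+, Na+, O2-. So 5 are smaller.

5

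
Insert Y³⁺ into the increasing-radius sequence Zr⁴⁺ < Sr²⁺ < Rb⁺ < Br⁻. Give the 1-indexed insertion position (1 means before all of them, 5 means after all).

These species are isoelectronic with 36 electrons. The only difference is the number of protons: Zr⁴⁺ (Z=40), Y³⁺ (Z=39), Sr²⁺ (Z=38), Rb⁺ (Z=37), Br⁻ (Z=35). The strongest nuclear pull (Zr⁴⁺) gives the smallest ion.
With Y³⁺ included the full order is Zr⁴⁺ < Y³⁺ < Sr²⁺ < Rb⁺ < Br⁻, so it takes position 2.

2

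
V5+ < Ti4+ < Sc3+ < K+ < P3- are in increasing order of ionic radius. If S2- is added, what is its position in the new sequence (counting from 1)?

5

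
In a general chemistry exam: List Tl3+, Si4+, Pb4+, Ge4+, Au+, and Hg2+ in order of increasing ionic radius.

Work out protons and electrons: Si4+ (Z=14, 10 e⁻), Ge4+ (Z=32, 28 e⁻), Pb4+ (Z=82, 78 e⁻), Tl3+ (Z=81, 78 e⁻), Hg2+ (Z=80, 78 e⁻), Au+ (Z=79, 78 e⁻). Si4+ < Ge4+ (same group, 1 shell fewer); Ge4+ < Pb4+ (same group, period 4 vs 6); Pb4+ < Tl3+ (isoelectronic, higher Z=82 is smaller); Tl3+ < Hg2+ (both 78 e⁻, Z=81>80); Hg2+ < Au+ (isoelectronic, higher Z=80 is smaller).

Si4+ < Ge4+ < Pb4+ < Tl3+ < Hg2+ < Au+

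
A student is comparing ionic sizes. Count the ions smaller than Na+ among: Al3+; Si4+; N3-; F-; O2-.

2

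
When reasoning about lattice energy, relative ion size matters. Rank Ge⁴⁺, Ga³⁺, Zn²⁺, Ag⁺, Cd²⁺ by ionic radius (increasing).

Work out protons and electrons: Ge⁴⁺ (Z=32, 28 e⁻), Ga³⁺ (Z=31, 28 e⁻), Zn²⁺ (Z=30, 28 e⁻), Cd²⁺ (Z=48, 46 e⁻), Ag⁺ (Z=47, 46 e⁻). Ge⁴⁺ < Ga³⁺ (both 28 e⁻, Z=32>31); Ga³⁺ < Zn²⁺ (both 28 e⁻, Z=31>30); Zn²⁺ < Cd²⁺ (same group, 1 shell fewer); Cd²⁺ < Ag⁺ (both 46 e⁻, Z=48>47).

Ge⁴⁺ < Ga³⁺ < Zn²⁺ < Cd²⁺ < Ag⁺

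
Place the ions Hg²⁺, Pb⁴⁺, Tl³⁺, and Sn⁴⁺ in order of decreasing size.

Hg²⁺ > Tl³⁺ > Pb⁴⁺ > Sn⁴⁺

Tabulating Z and e⁻: Sn⁴⁺: 46 e⁻, Z=50, Pb⁴⁺: 78 e⁻, Z=82, Tl³⁺: 78 e⁻, Z=81, Hg²⁺: 78 e⁻, Z=80. Sn⁴⁺ < Pb⁴⁺ (same group, period 5 vs 6); Pb⁴⁺ < Tl³⁺ (both 78 e⁻, Z=82>81); Tl³⁺ < Hg²⁺ (isoelectronic, higher Z=81 is smaller).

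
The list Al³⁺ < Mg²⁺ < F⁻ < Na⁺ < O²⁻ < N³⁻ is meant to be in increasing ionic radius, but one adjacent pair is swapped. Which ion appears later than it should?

Check each adjacent pair. F⁻ and Na⁺ are reversed: both have 10 electrons but Z(Na)=11 > Z(F)=9, so Na⁺ should be the smaller of the two. No other neighbouring pair contradicts the periodic trends, so Na⁺ is the ion listed too late.

Na⁺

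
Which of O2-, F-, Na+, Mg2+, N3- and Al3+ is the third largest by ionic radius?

Isoelectronic series (10 e⁻ each). Size is set by nuclear charge: more protons means a smaller ion. Al3+ (Z=13), Mg2+ (Z=12), Na+ (Z=11), F- (Z=9), O2- (Z=8), N3- (Z=7).
So the order is Al3+ < Mg2+ < Na+ < F- < O2- < N3-; the 3rd-largest ion is F-.

F-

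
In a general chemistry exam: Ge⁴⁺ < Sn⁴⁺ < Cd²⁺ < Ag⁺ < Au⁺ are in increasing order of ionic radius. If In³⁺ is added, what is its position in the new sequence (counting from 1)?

Ge⁴⁺ (Z=32, 28 e⁻), Sn⁴⁺ (Z=50, 46 e⁻), In³⁺ (Z=49, 46 e⁻), Cd²⁺ (Z=48, 46 e⁻), Ag⁺ (Z=47, 46 e⁻), Au⁺ (Z=79, 78 e⁻). Ge⁴⁺ < Sn⁴⁺ (same group, period 4 vs 5); Sn⁴⁺ < In³⁺ (isoelectronic, higher Z=50 is smaller); In³⁺ < Cd²⁺ (both 46 e⁻, Z=49>48); Cd²⁺ < Ag⁺ (both 46 e⁻, Z=48>47); Ag⁺ < Au⁺ (same group, period 5 vs 6).
The complete sequence is Ge⁴⁺ < Sn⁴⁺ < In³⁺ < Cd²⁺ < Ag⁺ < Au⁺. In³⁺ sits at position 3.

3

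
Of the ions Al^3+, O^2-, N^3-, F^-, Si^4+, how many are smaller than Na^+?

2

These species are isoelectronic with 10 electrons. The only difference is the number of protons: Si^4+ (Z=14), Al^3+ (Z=13), Na^+ (Z=11), F^- (Z=9), O^2- (Z=8), N^3- (Z=7). The strongest nuclear pull (Si^4+) gives the smallest ion.
Ordering all of them (including Na^+) by radius gives Si^4+ < Al^3+ < Na^+ < F^- < O^2- < N^3-. So 2 are smaller.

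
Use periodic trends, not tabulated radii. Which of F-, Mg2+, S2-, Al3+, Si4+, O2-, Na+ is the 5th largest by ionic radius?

Tabulating Z and e⁻: Si4+ has 10 e⁻ (Z=14), Al3+ has 10 e⁻ (Z=13), Mg2+ has 10 e⁻ (Z=12), Na+ has 10 e⁻ (Z=11), F- has 10 e⁻ (Z=9), O2- has 10 e⁻ (Z=8), S2- has 18 e⁻ (Z=16). Si4+ < Al3+ (isoelectronic, higher Z=14 is smaller); Al3+ < Mg2+ (isoelectronic, higher Z=13 is smaller); Mg2+ < Na+ (both 10 e⁻, Z=12>11); Na+ < F- (both 10 e⁻, Z=11>9); F- < O2- (isoelectronic, higher Z=9 is smaller); O2- < S2- (same group, period 2 vs 3).
Full ascending order: Si4+ < Al3+ < Mg2+ < Na+ < F- < O2- < S2-. Counting from the largest, position 5 is Mg2+.

Mg2+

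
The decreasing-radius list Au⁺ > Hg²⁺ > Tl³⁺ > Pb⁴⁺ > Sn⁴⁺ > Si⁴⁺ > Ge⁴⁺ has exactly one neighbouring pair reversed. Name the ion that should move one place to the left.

Check each adjacent pair. Si⁴⁺ and Ge⁴⁺ are reversed: both in group 14 with the same charge; Si⁴⁺ (period 3) has the smaller radius. No other neighbouring pair contradicts the periodic trends, so Ge⁴⁺ is the ion listed too late.

Ge⁴⁺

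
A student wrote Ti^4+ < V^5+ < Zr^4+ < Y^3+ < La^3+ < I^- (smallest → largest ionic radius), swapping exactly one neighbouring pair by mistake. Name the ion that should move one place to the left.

Check each adjacent pair. Ti^4+ and V^5+ are reversed: they are isoelectronic (18 e⁻) and V has more protons than Ti (23 vs 22), making V^5+ smaller. No other neighbouring pair contradicts the periodic trends, so V^5+ is the ion listed too late.

V^5+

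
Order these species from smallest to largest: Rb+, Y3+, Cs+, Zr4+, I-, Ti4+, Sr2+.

Ti4+ (Z=22, 18 e⁻), Zr4+ (Z=40, 36 e⁻), Y3+ (Z=39, 36 e⁻), Sr2+ (Z=38, 36 e⁻), Rb+ (Z=37, 36 e⁻), Cs+ (Z=55, 54 e⁻), I- (Z=53, 54 e⁻). Ti4+ < Zr4+ (same group, 1 shell fewer); Zr4+ < Y3+ (both 36 e⁻, Z=40>39); Y3+ < Sr2+ (isoelectronic, higher Z=39 is smaller); Sr2+ < Rb+ (both 36 e⁻, Z=38>37); Rb+ < Cs+ (same group, period 5 vs 6); Cs+ < I- (both 54 e⁻, Z=55>53).

Ti4+ < Zr4+ < Y3+ < Sr2+ < Rb+ < Cs+ < I-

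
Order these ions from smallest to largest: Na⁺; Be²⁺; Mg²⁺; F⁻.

Work out protons and electrons: Be²⁺ (Z=4, 2 e⁻), Mg²⁺ (Z=12, 10 e⁻), Na⁺ (Z=11, 10 e⁻), F⁻ (Z=9, 10 e⁻). Be²⁺ < Mg²⁺ (same group, period 2 vs 3); Mg²⁺ < Na⁺ (both 10 e⁻, Z=12>11); Na⁺ < F⁻ (both 10 e⁻, Z=11>9).

Be²⁺ < Mg²⁺ < Na⁺ < F⁻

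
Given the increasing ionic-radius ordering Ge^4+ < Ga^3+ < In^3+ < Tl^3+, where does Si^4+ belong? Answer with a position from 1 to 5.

Work out protons and electrons: Si^4+ (Z=14, 10 e⁻), Ge^4+ (Z=32, 28 e⁻), Ga^3+ (Z=31, 28 e⁻), In^3+ (Z=49, 46 e⁻), Tl^3+ (Z=81, 78 e⁻). Si^4+ < Ge^4+ (same group, period 3 vs 4); Ge^4+ < Ga^3+ (both 28 e⁻, Z=32>31); Ga^3+ < In^3+ (same group, period 4 vs 5); In^3+ < Tl^3+ (same group, 1 shell fewer).
Putting Si^4+ in gives Si^4+ < Ge^4+ < Ga^3+ < In^3+ < Tl^3+; it lands at slot 1.

1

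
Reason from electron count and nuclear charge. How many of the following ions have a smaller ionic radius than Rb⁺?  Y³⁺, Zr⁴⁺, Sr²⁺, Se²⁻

3

All of these have 36 electrons (isoelectronic). With the same electron cloud, the ion with the most protons pulls it in tightest. Nuclear charges: Zr⁴⁺ (Z=40), Y³⁺ (Z=39), Sr²⁺ (Z=38), Rb⁺ (Z=37), Se²⁻ (Z=34). Highest Z is smallest.
Ordering all of them (including Rb⁺) by radius gives Zr⁴⁺ < Y³⁺ < Sr²⁺ < Rb⁺ < Se²⁻. Count: 3.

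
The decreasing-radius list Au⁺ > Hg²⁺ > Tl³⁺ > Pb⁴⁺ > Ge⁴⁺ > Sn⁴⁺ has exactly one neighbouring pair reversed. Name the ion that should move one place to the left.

Sn⁴⁺

Check each adjacent pair. Ge⁴⁺ and Sn⁴⁺ are reversed: both in group 14 with the same charge; Ge⁴⁺ (period 4) has the smaller radius. No other neighbouring pair contradicts the periodic trends, so Sn⁴⁺ is the ion listed too late.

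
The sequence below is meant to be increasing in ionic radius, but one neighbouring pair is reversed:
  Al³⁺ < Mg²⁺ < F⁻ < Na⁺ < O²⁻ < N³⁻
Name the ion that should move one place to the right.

Scanning neighbour by neighbour, only F⁻/Na⁺ violates a trend: Na⁺ and F⁻ share 10 electrons; the higher nuclear charge on Na (Z=11) contracts it more, so Na⁺ < F⁻. That makes F⁻ the one sitting a position early relative to where it belongs.

F⁻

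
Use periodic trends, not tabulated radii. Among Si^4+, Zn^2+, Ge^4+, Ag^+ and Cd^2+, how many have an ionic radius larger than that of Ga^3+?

Electron counts and nuclear charges: Si^4+ has 10 e⁻ (Z=14), Ge^4+ has 28 e⁻ (Z=32), Ga^3+ has 28 e⁻ (Z=31), Zn^2+ has 28 e⁻ (Z=30), Cd^2+ has 46 e⁻ (Z=48), Ag^+ has 46 e⁻ (Z=47). Si^4+ < Ge^4+ (same group, 1 shell fewer); Ge^4+ < Ga^3+ (isoelectronic, higher Z=32 is smaller); Ga^3+ < Zn^2+ (both 28 e⁻, Z=31>30); Zn^2+ < Cd^2+ (same group, period 4 vs 5); Cd^2+ < Ag^+ (both 46 e⁻, Z=48>47).
Placing each against Ga^3+: smaller — Si^4+, Ge^4+; larger — Zn^2+, Cd^2+, Ag^+. So 3 are larger.

3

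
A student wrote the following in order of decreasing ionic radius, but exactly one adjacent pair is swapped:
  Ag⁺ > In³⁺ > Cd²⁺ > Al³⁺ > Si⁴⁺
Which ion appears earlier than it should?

In³⁺

Scanning neighbour by neighbour, only In³⁺/Cd²⁺ violates a trend: both have 46 electrons but Z(In)=49 > Z(Cd)=48, so In³⁺ should be the smaller of the two. That makes In³⁺ the one sitting a position early relative to where it belongs.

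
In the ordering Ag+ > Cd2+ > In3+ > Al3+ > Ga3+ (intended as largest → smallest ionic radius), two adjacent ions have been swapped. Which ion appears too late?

Ga3+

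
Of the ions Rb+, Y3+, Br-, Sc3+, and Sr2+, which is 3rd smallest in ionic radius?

Sr2+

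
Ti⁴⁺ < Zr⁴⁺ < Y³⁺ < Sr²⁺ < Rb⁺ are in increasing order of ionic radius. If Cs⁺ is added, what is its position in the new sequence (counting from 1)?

6

Tabulating Z and e⁻: Ti⁴⁺: 18 e⁻, Z=22, Zr⁴⁺: 36 e⁻, Z=40, Y³⁺: 36 e⁻, Z=39, Sr²⁺: 36 e⁻, Z=38, Rb⁺: 36 e⁻, Z=37, Cs⁺: 54 e⁻, Z=55. Ti⁴⁺ < Zr⁴⁺ (same group, period 4 vs 5); Zr⁴⁺ < Y³⁺ (isoelectronic, higher Z=40 is smaller); Y³⁺ < Sr²⁺ (isoelectronic, higher Z=39 is smaller); Sr²⁺ < Rb⁺ (both 36 e⁻, Z=38>37); Rb⁺ < Cs⁺ (same group, period 5 vs 6).
With Cs⁺ included the full order is Ti⁴⁺ < Zr⁴⁺ < Y³⁺ < Sr²⁺ < Rb⁺ < Cs⁺, so it takes position 6.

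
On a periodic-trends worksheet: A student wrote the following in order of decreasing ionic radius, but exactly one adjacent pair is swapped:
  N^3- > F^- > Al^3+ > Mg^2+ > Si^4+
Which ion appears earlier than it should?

Check each adjacent pair. Al^3+ and Mg^2+ are reversed: Al^3+ and Mg^2+ share 10 electrons; the higher nuclear charge on Al (Z=13) contracts it more, so Al^3+ < Mg^2+. No other neighbouring pair contradicts the periodic trends, so Al^3+ is the ion listed too early.

Al^3+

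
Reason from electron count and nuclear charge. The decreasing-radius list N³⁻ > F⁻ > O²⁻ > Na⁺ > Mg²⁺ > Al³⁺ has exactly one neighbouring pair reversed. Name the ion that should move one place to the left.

Check each adjacent pair. F⁻ and O²⁻ are reversed: they are isoelectronic (10 e⁻) and F has more protons than O (9 vs 8), making F⁻ smaller. No other neighbouring pair contradicts the periodic trends, so O²⁻ is the ion listed too late.

O²⁻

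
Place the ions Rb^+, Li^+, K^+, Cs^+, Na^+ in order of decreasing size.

Same group, same charge. Going down the group adds an extra shell of electrons, so the ion gets larger: Li^+ is highest in the group and smallest.

Cs^+ > Rb^+ > K^+ > Na^+ > Li^+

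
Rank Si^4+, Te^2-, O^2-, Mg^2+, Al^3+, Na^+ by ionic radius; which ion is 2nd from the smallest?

Al^3+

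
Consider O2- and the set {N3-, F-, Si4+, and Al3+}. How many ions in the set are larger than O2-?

These species are isoelectronic with 10 electrons. The only difference is the number of protons: Si4+ (Z=14), Al3+ (Z=13), F- (Z=9), O2- (Z=8), N3- (Z=7). The strongest nuclear pull (Si4+) gives the smallest ion.
Ordering all of them (including O2-) by radius gives Si4+ < Al3+ < F- < O2- < N3-. That's 1.

1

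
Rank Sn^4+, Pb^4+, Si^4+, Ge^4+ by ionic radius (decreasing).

Pb^4+ > Sn^4+ > Ge^4+ > Si^4+

Same group, same charge. Going down the group adds an extra shell of electrons, so the ion gets larger: Si^4+ is highest in the group and smallest.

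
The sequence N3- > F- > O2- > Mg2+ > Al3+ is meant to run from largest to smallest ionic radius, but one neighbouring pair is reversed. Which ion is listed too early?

Compare adjacent ions: F- and O2- share 10 electrons; the higher nuclear charge on F (Z=9) contracts it more, so F- < O2- — yet in this decreasing list F- sits before O2-. Nothing else is reversed, so F- should move one place to the right.

F-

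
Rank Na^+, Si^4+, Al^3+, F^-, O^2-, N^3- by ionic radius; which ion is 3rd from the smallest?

These species are isoelectronic with 10 electrons. The only difference is the number of protons: Si^4+ (Z=14), Al^3+ (Z=13), Na^+ (Z=11), F^- (Z=9), O^2- (Z=8), N^3- (Z=7). The strongest nuclear pull (Si^4+) gives the smallest ion.
That gives Si^4+ < Al^3+ < Na^+ < F^- < O^2- < N^3-. From the smallest end, number 3 is Na^+.

Na^+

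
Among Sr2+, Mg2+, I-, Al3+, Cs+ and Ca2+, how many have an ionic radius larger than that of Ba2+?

2

Al3+ (Z=13, 10 e⁻), Mg2+ (Z=12, 10 e⁻), Ca2+ (Z=20, 18 e⁻), Sr2+ (Z=38, 36 e⁻), Ba2+ (Z=56, 54 e⁻), Cs+ (Z=55, 54 e⁻), I- (Z=53, 54 e⁻). Al3+ < Mg2+ (both 10 e⁻, Z=13>12); Mg2+ < Ca2+ (same group, period 3 vs 4); Ca2+ < Sr2+ (same group, 1 shell fewer); Sr2+ < Ba2+ (same group, period 5 vs 6); Ba2+ < Cs+ (isoelectronic, higher Z=56 is smaller); Cs+ < I- (isoelectronic, higher Z=55 is smaller).
Placing each against Ba2+: smaller — Al3+, Mg2+, Ca2+, Sr2+; larger — Cs+, I-. Count: 2.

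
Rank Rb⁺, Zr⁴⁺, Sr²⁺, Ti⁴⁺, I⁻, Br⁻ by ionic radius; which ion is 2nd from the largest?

Work out protons and electrons: Ti⁴⁺ has 18 e⁻ (Z=22), Zr⁴⁺ has 36 e⁻ (Z=40), Sr²⁺ has 36 e⁻ (Z=38), Rb⁺ has 36 e⁻ (Z=37), Br⁻ has 36 e⁻ (Z=35), I⁻ has 54 e⁻ (Z=53). Ti⁴⁺ < Zr⁴⁺ (same group, 1 shell fewer); Zr⁴⁺ < Sr²⁺ (both 36 e⁻, Z=40>38); Sr²⁺ < Rb⁺ (both 36 e⁻, Z=38>37); Rb⁺ < Br⁻ (isoelectronic, higher Z=37 is smaller); Br⁻ < I⁻ (same group, 1 shell fewer).
Ordering: Ti⁴⁺ < Zr⁴⁺ < Sr²⁺ < Rb⁺ < Br⁻ < I⁻. The 2nd largest is Br⁻.

Br⁻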